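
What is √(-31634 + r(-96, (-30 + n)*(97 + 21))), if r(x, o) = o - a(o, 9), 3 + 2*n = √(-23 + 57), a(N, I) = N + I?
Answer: I*√31643 ≈ 177.88*I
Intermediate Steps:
a(N, I) = I + N
n = -3/2 + √34/2 (n = -3/2 + √(-23 + 57)/2 = -3/2 + √34/2 ≈ 1.4155)
r(x, o) = -9 (r(x, o) = o - (9 + o) = o + (-9 - o) = -9)
√(-31634 + r(-96, (-30 + n)*(97 + 21))) = √(-31634 - 9) = √(-31643) = I*√31643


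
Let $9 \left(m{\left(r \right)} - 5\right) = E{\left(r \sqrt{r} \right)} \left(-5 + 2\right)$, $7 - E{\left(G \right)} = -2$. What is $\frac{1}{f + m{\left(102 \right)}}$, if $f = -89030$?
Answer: $- \frac{1}{89028} \approx -1.1232 \cdot 10^{-5}$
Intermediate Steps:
$E{\left(G \right)} = 9$ ($E{\left(G \right)} = 7 - -2 = 7 + 2 = 9$)
$m{\left(r \right)} = 2$ ($m{\left(r \right)} = 5 + \frac{9 \left(-5 + 2\right)}{9} = 5 + \frac{9 \left(-3\right)}{9} = 5 + \frac{1}{9} \left(-27\right) = 5 - 3 = 2$)
$\frac{1}{f + m{\left(102 \right)}} = \frac{1}{-89030 + 2} = \frac{1}{-89028} = - \frac{1}{89028}$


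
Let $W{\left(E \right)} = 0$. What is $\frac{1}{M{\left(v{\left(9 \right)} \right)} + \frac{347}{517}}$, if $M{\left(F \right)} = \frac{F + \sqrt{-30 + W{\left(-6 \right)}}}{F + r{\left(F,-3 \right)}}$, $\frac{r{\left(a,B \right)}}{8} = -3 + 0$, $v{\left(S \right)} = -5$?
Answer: $\frac{31605244}{27998429} + \frac{7751381 i \sqrt{30}}{167990574} \approx 1.1288 + 0.25273 i$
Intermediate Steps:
$r{\left(a,B \right)} = -24$ ($r{\left(a,B \right)} = 8 \left(-3 + 0\right) = 8 \left(-3\right) = -24$)
$M{\left(F \right)} = \frac{F + i \sqrt{30}}{-24 + F}$ ($M{\left(F \right)} = \frac{F + \sqrt{-30 + 0}}{F - 24} = \frac{F + \sqrt{-30}}{-24 + F} = \frac{F + i \sqrt{30}}{-24 + F}$)
$\frac{1}{M{\left(v{\left(9 \right)} \right)} + \frac{347}{517}} = \frac{1}{\frac{-5 + i \sqrt{30}}{-24 - 5} + \frac{347}{517}} = \frac{1}{\frac{-5 + i \sqrt{30}}{-29} + 347 \cdot \frac{1}{517}} = \frac{1}{- \frac{-5 + i \sqrt{30}}{29} + \frac{347}{517}} = \frac{1}{\left(\frac{5}{29} - \frac{i \sqrt{30}}{29}\right) + \frac{347}{517}} = \frac{1}{\frac{12648}{14993} - \frac{i \sqrt{30}}{29}}$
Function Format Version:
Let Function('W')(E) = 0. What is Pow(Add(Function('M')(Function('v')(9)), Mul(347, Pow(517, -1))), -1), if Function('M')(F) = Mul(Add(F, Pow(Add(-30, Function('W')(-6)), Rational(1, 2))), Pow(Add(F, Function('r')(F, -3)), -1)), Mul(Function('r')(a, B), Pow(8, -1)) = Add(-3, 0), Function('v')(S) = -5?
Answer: Add(Rational(31605244, 27998429), Mul(Rational(7751381, 167990574), I, Pow(30, Rational(1, 2)))) ≈ Add(1.1288, Mul(0.25273, I))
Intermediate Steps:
Function('r')(a, B) = -24 (Function('r')(a, B) = Mul(8, Add(-3, 0)) = Mul(8, -3) = -24)
Function('M')(F) = Mul(Pow(Add(-24, F), -1), Add(F, Mul(I, Pow(30, Rational(1, 2))))) (Function('M')(F) = Mul(Add(F, Pow(Add(-30, 0), Rational(1, 2))), Pow(Add(F, -24), -1)) = Mul(Add(F, Pow(-30, Rational(1, 2))), Pow(Add(-24, F), -1)) = Mul(Add(F, Mul(I, Pow(30, Rational(1, 2)))), Pow(Add(-24, F), -1)) = Mul(Pow(Add(-24, F), -1), Add(F, Mul(I, Pow(30, Rational(1, 2))))))
Pow(Add(Function('M')(Function('v')(9)), Mul(347, Pow(517, -1))), -1) = Pow(Add(Mul(Pow(Add(-24, -5), -1), Add(-5, Mul(I, Pow(30, Rational(1, 2))))), Mul(347, Pow(517, -1))), -1) = Pow(Add(Mul(Pow(-29, -1), Add(-5, Mul(I, Pow(30, Rational(1, 2))))), Mul(347, Rational(1, 517))), -1) = Pow(Add(Mul(Rational(-1, 29), Add(-5, Mul(I, Pow(30, Rational(1, 2))))), Rational(347, 517)), -1) = Pow(Add(Add(Rational(5, 29), Mul(Rational(-1, 29), I, Pow(30, Rational(1, 2)))), Rational(347, 517)), -1) = Pow(Add(Rational(12648, 14993), Mul(Rational(-1, 29), I, Pow(30, Rational(1, 2)))), -1)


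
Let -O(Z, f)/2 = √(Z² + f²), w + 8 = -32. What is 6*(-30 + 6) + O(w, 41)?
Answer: -144 - 2*√3281 ≈ -258.56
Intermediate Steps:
w = -40 (w = -8 - 32 = -40)
O(Z, f) = -2*√(Z² + f²)
6*(-30 + 6) + O(w, 41) = 6*(-30 + 6) - 2*√((-40)² + 41²) = 6*(-24) - 2*√(1600 + 1681) = -144 - 2*√3281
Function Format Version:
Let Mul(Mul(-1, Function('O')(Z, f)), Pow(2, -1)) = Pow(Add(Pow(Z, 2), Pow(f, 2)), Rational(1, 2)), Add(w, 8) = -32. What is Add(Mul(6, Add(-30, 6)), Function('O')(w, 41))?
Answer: Add(-144, Mul(-2, Pow(3281, Rational(1, 2)))) ≈ -258.56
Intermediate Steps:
w = -40 (w = Add(-8, -32) = -40)
Function('O')(Z, f) = Mul(-2, Pow(Add(Pow(Z, 2), Pow(f, 2)), Rational(1, 2)))
Add(Mul(6, Add(-30, 6)), Function('O')(w, 41)) = Add(Mul(6, Add(-30, 6)), Mul(-2, Pow(Add(Pow(-40, 2), Pow(41, 2)), Rational(1, 2)))) = Add(Mul(6, -24), Mul(-2, Pow(Add(1600, 1681), Rational(1, 2)))) = Add(-144, Mul(-2, Pow(3281, Rational(1, 2))))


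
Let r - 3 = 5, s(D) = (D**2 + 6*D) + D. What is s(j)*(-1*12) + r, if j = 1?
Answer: -88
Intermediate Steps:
s(D) = D**2 + 7*D
r = 8 (r = 3 + 5 = 8)
s(j)*(-1*12) + r = (1*(7 + 1))*(-1*12) + 8 = (1*8)*(-12) + 8 = 8*(-12) + 8 = -96 + 8 = -88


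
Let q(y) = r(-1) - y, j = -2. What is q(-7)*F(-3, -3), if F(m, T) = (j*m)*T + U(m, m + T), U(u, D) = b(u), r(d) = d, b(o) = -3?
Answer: -126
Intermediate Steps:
U(u, D) = -3
F(m, T) = -3 - 2*T*m (F(m, T) = (-2*m)*T - 3 = -2*T*m - 3 = -3 - 2*T*m)
q(y) = -1 - y
q(-7)*F(-3, -3) = (-1 - 1*(-7))*(-3 - 2*(-3)*(-3)) = (-1 + 7)*(-3 - 18) = 6*(-21) = -126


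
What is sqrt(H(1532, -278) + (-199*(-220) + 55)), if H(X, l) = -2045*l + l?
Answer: sqrt(612067) ≈ 782.35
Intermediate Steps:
H(X, l) = -2044*l
sqrt(H(1532, -278) + (-199*(-220) + 55)) = sqrt(-2044*(-278) + (-199*(-220) + 55)) = sqrt(568232 + (43780 + 55)) = sqrt(568232 + 43835) = sqrt(612067)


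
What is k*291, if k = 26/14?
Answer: 3783/7 ≈ 540.43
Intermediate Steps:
k = 13/7 (k = 26*(1/14) = 13/7 ≈ 1.8571)
k*291 = (13/7)*291 = 3783/7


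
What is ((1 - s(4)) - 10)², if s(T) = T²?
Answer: 625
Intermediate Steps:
((1 - s(4)) - 10)² = ((1 - 1*4²) - 10)² = ((1 - 1*16) - 10)² = ((1 - 16) - 10)² = (-15 - 10)² = (-25)² = 625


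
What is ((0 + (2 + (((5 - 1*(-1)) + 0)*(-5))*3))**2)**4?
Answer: 3596345248055296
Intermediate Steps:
((0 + (2 + (((5 - 1*(-1)) + 0)*(-5))*3))**2)**4 = ((0 + (2 + (((5 + 1) + 0)*(-5))*3))**2)**4 = ((0 + (2 + ((6 + 0)*(-5))*3))**2)**4 = ((0 + (2 + (6*(-5))*3))**2)**4 = ((0 + (2 - 30*3))**2)**4 = ((0 + (2 - 90))**2)**4 = ((0 - 88)**2)**4 = ((-88)**2)**4 = 7744**4 = 3596345248055296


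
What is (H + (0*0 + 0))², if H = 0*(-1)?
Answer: 0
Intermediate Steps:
H = 0
(H + (0*0 + 0))² = (0 + (0*0 + 0))² = (0 + (0 + 0))² = (0 + 0)² = 0² = 0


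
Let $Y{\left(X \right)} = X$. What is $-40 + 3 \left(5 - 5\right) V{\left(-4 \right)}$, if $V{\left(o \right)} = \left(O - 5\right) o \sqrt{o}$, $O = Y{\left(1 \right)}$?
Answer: $-40$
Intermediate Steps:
$O = 1$
$V{\left(o \right)} = - 4 o^{\frac{3}{2}}$ ($V{\left(o \right)} = \left(1 - 5\right) o \sqrt{o} = - 4 o \sqrt{o} = - 4 o^{\frac{3}{2}}$)
$-40 + 3 \left(5 - 5\right) V{\left(-4 \right)} = -40 + 3 \left(5 - 5\right) \left(- 4 \left(-4\right)^{\frac{3}{2}}\right) = -40 + 3 \cdot 0 \left(- 4 \left(- 8 i\right)\right) = -40 + 0 \cdot 32 i = -40 + 0 = -40$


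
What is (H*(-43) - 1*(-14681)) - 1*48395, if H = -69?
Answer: -30747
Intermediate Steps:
(H*(-43) - 1*(-14681)) - 1*48395 = (-69*(-43) - 1*(-14681)) - 1*48395 = (2967 + 14681) - 48395 = 17648 - 48395 = -30747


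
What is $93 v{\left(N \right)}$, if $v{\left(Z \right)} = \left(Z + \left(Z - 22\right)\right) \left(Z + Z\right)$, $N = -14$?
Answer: $130200$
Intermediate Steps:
$v{\left(Z \right)} = 2 Z \left(-22 + 2 Z\right)$ ($v{\left(Z \right)} = \left(Z + \left(-22 + Z\right)\right) 2 Z = \left(-22 + 2 Z\right) 2 Z = 2 Z \left(-22 + 2 Z\right)$)
$93 v{\left(N \right)} = 93 \cdot 4 \left(-14\right) \left(-11 - 14\right) = 93 \cdot 4 \left(-14\right) \left(-25\right) = 93 \cdot 1400 = 130200$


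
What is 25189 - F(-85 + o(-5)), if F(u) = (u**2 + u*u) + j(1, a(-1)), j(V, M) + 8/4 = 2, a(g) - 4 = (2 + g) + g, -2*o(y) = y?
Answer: 23153/2 ≈ 11577.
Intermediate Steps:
o(y) = -y/2
a(g) = 6 + 2*g (a(g) = 4 + ((2 + g) + g) = 4 + (2 + 2*g) = 6 + 2*g)
j(V, M) = 0 (j(V, M) = -2 + 2 = 0)
F(u) = 2*u**2 (F(u) = (u**2 + u*u) + 0 = (u**2 + u**2) + 0 = 2*u**2 + 0 = 2*u**2)
25189 - F(-85 + o(-5)) = 25189 - 2*(-85 - 1/2*(-5))**2 = 25189 - 2*(-85 + 5/2)**2 = 25189 - 2*(-165/2)**2 = 25189 - 2*27225/4 = 25189 - 1*27225/2 = 25189 - 27225/2 = 23153/2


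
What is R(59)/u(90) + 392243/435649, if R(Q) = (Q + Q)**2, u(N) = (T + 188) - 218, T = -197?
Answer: -5976937515/98892323 ≈ -60.439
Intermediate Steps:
u(N) = -227 (u(N) = (-197 + 188) - 218 = -9 - 218 = -227)
R(Q) = 4*Q**2 (R(Q) = (2*Q)**2 = 4*Q**2)
R(59)/u(90) + 392243/435649 = (4*59**2)/(-227) + 392243/435649 = (4*3481)*(-1/227) + 392243*(1/435649) = 13924*(-1/227) + 392243/435649 = -13924/227 + 392243/435649 = -5976937515/98892323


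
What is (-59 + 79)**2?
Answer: 400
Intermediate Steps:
(-59 + 79)**2 = 20**2 = 400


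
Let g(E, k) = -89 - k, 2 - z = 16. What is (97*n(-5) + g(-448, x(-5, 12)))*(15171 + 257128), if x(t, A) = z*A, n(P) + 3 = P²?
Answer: 602597687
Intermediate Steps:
n(P) = -3 + P²
z = -14 (z = 2 - 1*16 = 2 - 16 = -14)
x(t, A) = -14*A
(97*n(-5) + g(-448, x(-5, 12)))*(15171 + 257128) = (97*(-3 + (-5)²) + (-89 - (-14)*12))*(15171 + 257128) = (97*(-3 + 25) + (-89 - 1*(-168)))*272299 = (97*22 + (-89 + 168))*272299 = (2134 + 79)*272299 = 2213*272299 = 602597687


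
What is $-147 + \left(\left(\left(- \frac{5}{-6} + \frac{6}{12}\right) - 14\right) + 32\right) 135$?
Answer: $2463$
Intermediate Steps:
$-147 + \left(\left(\left(- \frac{5}{-6} + \frac{6}{12}\right) - 14\right) + 32\right) 135 = -147 + \left(\left(\left(\left(-5\right) \left(- \frac{1}{6}\right) + 6 \cdot \frac{1}{12}\right) - 14\right) + 32\right) 135 = -147 + \left(\left(\left(\frac{5}{6} + \frac{1}{2}\right) - 14\right) + 32\right) 135 = -147 + \left(\left(\frac{4}{3} - 14\right) + 32\right) 135 = -147 + \left(- \frac{38}{3} + 32\right) 135 = -147 + \frac{58}{3} \cdot 135 = -147 + 2610 = 2463$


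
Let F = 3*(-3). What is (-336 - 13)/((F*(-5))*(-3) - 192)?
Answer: 349/327 ≈ 1.0673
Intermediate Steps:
F = -9
(-336 - 13)/((F*(-5))*(-3) - 192) = (-336 - 13)/(-9*(-5)*(-3) - 192) = -349/(45*(-3) - 192) = -349/(-135 - 192) = -349/(-327) = -349*(-1/327) = 349/327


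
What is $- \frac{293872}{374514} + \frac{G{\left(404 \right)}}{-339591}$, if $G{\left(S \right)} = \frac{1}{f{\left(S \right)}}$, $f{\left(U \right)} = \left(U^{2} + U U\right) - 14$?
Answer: $- \frac{775602480924325}{988437100293846} \approx -0.78468$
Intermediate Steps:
$f{\left(U \right)} = -14 + 2 U^{2}$ ($f{\left(U \right)} = \left(U^{2} + U^{2}\right) - 14 = 2 U^{2} - 14 = -14 + 2 U^{2}$)
$G{\left(S \right)} = \frac{1}{-14 + 2 S^{2}}$
$- \frac{293872}{374514} + \frac{G{\left(404 \right)}}{-339591} = - \frac{293872}{374514} + \frac{\frac{1}{2} \frac{1}{-7 + 404^{2}}}{-339591} = \left(-293872\right) \frac{1}{374514} + \frac{1}{2 \left(-7 + 163216\right)} \left(- \frac{1}{339591}\right) = - \frac{146936}{187257} + \frac{1}{2 \cdot 163209} \left(- \frac{1}{339591}\right) = - \frac{146936}{187257} + \frac{1}{2} \cdot \frac{1}{163209} \left(- \frac{1}{339591}\right) = - \frac{146936}{187257} + \frac{1}{326418} \left(- \frac{1}{339591}\right) = - \frac{146936}{187257} - \frac{1}{110848615038} = - \frac{775602480924325}{988437100293846}$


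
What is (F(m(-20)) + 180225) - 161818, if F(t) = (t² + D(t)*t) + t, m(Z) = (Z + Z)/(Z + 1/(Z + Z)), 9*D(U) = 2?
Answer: 11814076007/641601 ≈ 18413.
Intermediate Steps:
D(U) = 2/9 (D(U) = (⅑)*2 = 2/9)
m(Z) = 2*Z/(Z + 1/(2*Z)) (m(Z) = (2*Z)/(Z + 1/(2*Z)) = 2*Z/(Z + 1/(2*Z)))
F(t) = t² + 11*t/9 (F(t) = (t² + 2*t/9) + t = t² + 11*t/9)
(F(m(-20)) + 180225) - 161818 = ((4*(-20)²/(1 + 2*(-20)²))*(11 + 9*(4*(-20)²/(1 + 2*(-20)²)))/9 + 180225) - 161818 = ((4*400/(1 + 2*400))*(11 + 9*(4*400/(1 + 2*400)))/9 + 180225) - 161818 = ((4*400/(1 + 800))*(11 + 9*(4*400/(1 + 800)))/9 + 180225) - 161818 = ((4*400/801)*(11 + 9*(4*400/801))/9 + 180225) - 161818 = ((4*400*(1/801))*(11 + 9*(4*400*(1/801)))/9 + 180225) - 161818 = ((⅑)*(1600/801)*(11 + 9*(1600/801)) + 180225) - 161818 = ((⅑)*(1600/801)*(11 + 1600/89) + 180225) - 161818 = ((⅑)*(1600/801)*(2579/89) + 180225) - 161818 = (4126400/641601 + 180225) - 161818 = 115636666625/641601 - 161818 = 11814076007/641601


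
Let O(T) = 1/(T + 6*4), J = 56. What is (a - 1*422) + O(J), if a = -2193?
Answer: -209199/80 ≈ -2615.0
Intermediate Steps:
O(T) = 1/(24 + T) (O(T) = 1/(T + 24) = 1/(24 + T))
(a - 1*422) + O(J) = (-2193 - 1*422) + 1/(24 + 56) = (-2193 - 422) + 1/80 = -2615 + 1/80 = -209199/80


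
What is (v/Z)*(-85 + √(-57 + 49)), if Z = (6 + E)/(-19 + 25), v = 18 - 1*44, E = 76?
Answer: 6630/41 - 156*I*√2/41 ≈ 161.71 - 5.3809*I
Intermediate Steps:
v = -26 (v = 18 - 44 = -26)
Z = 41/3 (Z = (6 + 76)/(-19 + 25) = 82/6 = 82*(⅙) = 41/3 ≈ 13.667)
(v/Z)*(-85 + √(-57 + 49)) = (-26/41/3)*(-85 + √(-57 + 49)) = (-26*3/41)*(-85 + √(-8)) = -78*(-85 + 2*I*√2)/41 = 6630/41 - 156*I*√2/41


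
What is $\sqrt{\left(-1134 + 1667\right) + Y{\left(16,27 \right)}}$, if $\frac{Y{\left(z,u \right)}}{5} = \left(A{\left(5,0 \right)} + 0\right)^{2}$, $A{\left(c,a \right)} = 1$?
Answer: $\sqrt{538} \approx 23.195$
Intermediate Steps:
$Y{\left(z,u \right)} = 5$ ($Y{\left(z,u \right)} = 5 \left(1 + 0\right)^{2} = 5 \cdot 1^{2} = 5 \cdot 1 = 5$)
$\sqrt{\left(-1134 + 1667\right) + Y{\left(16,27 \right)}} = \sqrt{\left(-1134 + 1667\right) + 5} = \sqrt{533 + 5} = \sqrt{538}$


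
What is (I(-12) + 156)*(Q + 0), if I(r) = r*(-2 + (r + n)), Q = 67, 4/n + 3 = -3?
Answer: 22244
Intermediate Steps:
n = -⅔ (n = 4/(-3 - 3) = 4/(-6) = 4*(-⅙) = -⅔ ≈ -0.66667)
I(r) = r*(-8/3 + r) (I(r) = r*(-2 + (r - ⅔)) = r*(-2 + (-⅔ + r)) = r*(-8/3 + r))
(I(-12) + 156)*(Q + 0) = ((⅓)*(-12)*(-8 + 3*(-12)) + 156)*(67 + 0) = ((⅓)*(-12)*(-8 - 36) + 156)*67 = ((⅓)*(-12)*(-44) + 156)*67 = (176 + 156)*67 = 332*67 = 22244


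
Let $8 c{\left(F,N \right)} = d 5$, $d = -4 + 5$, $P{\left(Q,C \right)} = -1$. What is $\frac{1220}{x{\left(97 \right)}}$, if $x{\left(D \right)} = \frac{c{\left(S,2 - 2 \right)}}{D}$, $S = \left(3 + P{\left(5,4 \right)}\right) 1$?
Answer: $189344$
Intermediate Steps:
$d = 1$
$S = 2$ ($S = \left(3 - 1\right) 1 = 2 \cdot 1 = 2$)
$c{\left(F,N \right)} = \frac{5}{8}$ ($c{\left(F,N \right)} = \frac{1 \cdot 5}{8} = \frac{1}{8} \cdot 5 = \frac{5}{8}$)
$x{\left(D \right)} = \frac{5}{8 D}$
$\frac{1220}{x{\left(97 \right)}} = \frac{1220}{\frac{5}{8} \cdot \frac{1}{97}} = \frac{1220}{\frac{5}{776}} = 1220 \cdot \frac{776}{5} = 189344$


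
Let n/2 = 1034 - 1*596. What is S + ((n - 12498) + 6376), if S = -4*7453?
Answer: -35058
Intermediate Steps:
n = 876 (n = 2*(1034 - 1*596) = 2*(1034 - 596) = 2*438 = 876)
S = -29812
S + ((n - 12498) + 6376) = -29812 + ((876 - 12498) + 6376) = -29812 + (-11622 + 6376) = -29812 - 5246 = -35058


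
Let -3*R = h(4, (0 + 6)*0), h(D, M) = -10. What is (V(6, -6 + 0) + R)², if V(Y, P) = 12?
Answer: 2116/9 ≈ 235.11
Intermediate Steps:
R = 10/3 (R = -⅓*(-10) = 10/3 ≈ 3.3333)
(V(6, -6 + 0) + R)² = (12 + 10/3)² = (46/3)² = 2116/9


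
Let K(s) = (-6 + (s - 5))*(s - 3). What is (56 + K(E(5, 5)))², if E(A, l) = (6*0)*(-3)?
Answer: 7921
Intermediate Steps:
E(A, l) = 0 (E(A, l) = 0*(-3) = 0)
K(s) = (-11 + s)*(-3 + s) (K(s) = (-6 + (-5 + s))*(-3 + s) = (-11 + s)*(-3 + s))
(56 + K(E(5, 5)))² = (56 + (33 + 0² - 14*0))² = (56 + (33 + 0 + 0))² = (56 + 33)² = 89² = 7921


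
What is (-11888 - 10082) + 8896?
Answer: -13074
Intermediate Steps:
(-11888 - 10082) + 8896 = -21970 + 8896 = -13074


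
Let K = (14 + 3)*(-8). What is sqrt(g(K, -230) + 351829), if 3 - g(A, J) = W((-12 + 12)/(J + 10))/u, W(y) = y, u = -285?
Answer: 2*sqrt(87958) ≈ 593.15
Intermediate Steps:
K = -136 (K = 17*(-8) = -136)
g(A, J) = 3 (g(A, J) = 3 - (-12 + 12)/(J + 10)/(-285) = 3 - 0/(10 + J)*(-1)/285 = 3 - 0*(-1)/285 = 3 - 1*0 = 3 + 0 = 3)
sqrt(g(K, -230) + 351829) = sqrt(3 + 351829) = sqrt(351832) = 2*sqrt(87958)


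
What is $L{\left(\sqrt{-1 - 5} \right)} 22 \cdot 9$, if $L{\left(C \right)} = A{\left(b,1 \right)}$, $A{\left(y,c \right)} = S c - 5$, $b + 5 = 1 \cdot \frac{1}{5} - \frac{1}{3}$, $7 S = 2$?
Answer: $- \frac{6534}{7} \approx -933.43$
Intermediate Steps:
$S = \frac{2}{7}$ ($S = \frac{1}{7} \cdot 2 = \frac{2}{7} \approx 0.28571$)
$b = - \frac{77}{15}$ ($b = -5 + \left(1 \cdot \frac{1}{5} - \frac{1}{3}\right) = -5 + \left(\frac{1}{5} - \frac{1}{3}\right) = -5 - \frac{2}{15} = - \frac{77}{15} \approx -5.1333$)
$A{\left(y,c \right)} = -5 + \frac{2 c}{7}$ ($A{\left(y,c \right)} = \frac{2 c}{7} - 5 = -5 + \frac{2 c}{7}$)
$L{\left(C \right)} = - \frac{33}{7}$ ($L{\left(C \right)} = -5 + \frac{2}{7} \cdot 1 = -5 + \frac{2}{7} = - \frac{33}{7}$)
$L{\left(\sqrt{-1 - 5} \right)} 22 \cdot 9 = \left(- \frac{33}{7}\right) 22 \cdot 9 = \left(- \frac{726}{7}\right) 9 = - \frac{6534}{7}$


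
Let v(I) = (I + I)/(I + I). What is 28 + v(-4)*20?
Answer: 48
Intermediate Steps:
v(I) = 1 (v(I) = (2*I)/((2*I)) = (2*I)*(1/(2*I)) = 1)
28 + v(-4)*20 = 28 + 1*20 = 28 + 20 = 48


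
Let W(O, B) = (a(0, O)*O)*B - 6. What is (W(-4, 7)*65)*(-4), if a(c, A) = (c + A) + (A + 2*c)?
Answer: -56680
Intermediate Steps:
a(c, A) = 2*A + 3*c (a(c, A) = (A + c) + (A + 2*c) = 2*A + 3*c)
W(O, B) = -6 + 2*B*O² (W(O, B) = ((2*O + 3*0)*O)*B - 6 = ((2*O + 0)*O)*B - 6 = ((2*O)*O)*B - 6 = (2*O²)*B - 6 = 2*B*O² - 6 = -6 + 2*B*O²)
(W(-4, 7)*65)*(-4) = ((-6 + 2*7*(-4)²)*65)*(-4) = ((-6 + 2*7*16)*65)*(-4) = ((-6 + 224)*65)*(-4) = (218*65)*(-4) = 14170*(-4) = -56680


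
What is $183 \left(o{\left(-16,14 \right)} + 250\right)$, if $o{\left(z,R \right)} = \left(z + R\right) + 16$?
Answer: $48312$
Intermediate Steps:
$o{\left(z,R \right)} = 16 + R + z$ ($o{\left(z,R \right)} = \left(R + z\right) + 16 = 16 + R + z$)
$183 \left(o{\left(-16,14 \right)} + 250\right) = 183 \left(\left(16 + 14 - 16\right) + 250\right) = 183 \left(14 + 250\right) = 183 \cdot 264 = 48312$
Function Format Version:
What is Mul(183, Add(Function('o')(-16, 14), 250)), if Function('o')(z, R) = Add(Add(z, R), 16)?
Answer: 48312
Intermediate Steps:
Function('o')(z, R) = Add(16, R, z) (Function('o')(z, R) = Add(Add(R, z), 16) = Add(16, R, z))
Mul(183, Add(Function('o')(-16, 14), 250)) = Mul(183, Add(Add(16, 14, -16), 250)) = Mul(183, Add(14, 250)) = Mul(183, 264) = 48312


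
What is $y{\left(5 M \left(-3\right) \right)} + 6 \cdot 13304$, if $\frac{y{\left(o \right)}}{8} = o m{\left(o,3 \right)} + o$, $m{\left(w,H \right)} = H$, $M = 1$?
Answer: $79344$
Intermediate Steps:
$y{\left(o \right)} = 32 o$ ($y{\left(o \right)} = 8 \left(o 3 + o\right) = 8 \left(3 o + o\right) = 8 \cdot 4 o = 32 o$)
$y{\left(5 M \left(-3\right) \right)} + 6 \cdot 13304 = 32 \cdot 5 \cdot 1 \left(-3\right) + 6 \cdot 13304 = 32 \cdot 5 \left(-3\right) + 79824 = 32 \left(-15\right) + 79824 = -480 + 79824 = 79344$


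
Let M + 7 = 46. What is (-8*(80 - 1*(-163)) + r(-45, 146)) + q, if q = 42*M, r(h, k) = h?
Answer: -351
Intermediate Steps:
M = 39 (M = -7 + 46 = 39)
q = 1638 (q = 42*39 = 1638)
(-8*(80 - 1*(-163)) + r(-45, 146)) + q = (-8*(80 - 1*(-163)) - 45) + 1638 = (-8*(80 + 163) - 45) + 1638 = (-8*243 - 45) + 1638 = (-1944 - 45) + 1638 = -1989 + 1638 = -351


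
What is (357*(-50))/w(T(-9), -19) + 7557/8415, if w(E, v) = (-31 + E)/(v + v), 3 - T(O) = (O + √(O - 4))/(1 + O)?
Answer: (-1383678643*I + 229*√13)/(255*(√13 + 233*I)) ≈ -23283.0 - 360.3*I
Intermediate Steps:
T(O) = 3 - (O + √(-4 + O))/(1 + O) (T(O) = 3 - (O + √(O - 4))/(1 + O) = 3 - (O + √(-4 + O))/(1 + O))
w(E, v) = (-31 + E)/(2*v) (w(E, v) = (-31 + E)/((2*v)) = (-31 + E)*(1/(2*v)) = (-31 + E)/(2*v))
(357*(-50))/w(T(-9), -19) + 7557/8415 = (357*(-50))/(((½)*(-31 + (3 - √(-4 - 9) + 2*(-9))/(1 - 9))/(-19))) + 7557/8415 = -17850*(-38/(-31 + (3 - √(-13) - 18)/(-8))) + 7557*(1/8415) = -17850*(-38/(-31 - (3 - I*√13 - 18)/8)) + 229/255 = -17850*(-38/(-31 - (-15 - I*√13)/8)) + 229/255 = -17850*(-38/(-31 + (15/8 + I*√13/8))) + 229/255 = -17850*(-38/(-233/8 + I*√13/8)) + 229/255 = -17850/(233/304 - I*√13/304) + 229/255 = 229/255 - 17850/(233/304 - I*√13/304)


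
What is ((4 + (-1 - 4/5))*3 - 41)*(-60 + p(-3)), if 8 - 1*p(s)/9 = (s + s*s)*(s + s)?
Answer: -57792/5 ≈ -11558.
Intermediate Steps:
p(s) = 72 - 18*s*(s + s²) (p(s) = 72 - 9*(s + s*s)*(s + s) = 72 - 9*(s + s²)*2*s = 72 - 18*s*(s + s²))
((4 + (-1 - 4/5))*3 - 41)*(-60 + p(-3)) = ((4 + (-1 - 4/5))*3 - 41)*(-60 + (72 - 18*(-3)² - 18*(-3)³)) = ((4 + (-1 - 4*⅕))*3 - 41)*(-60 + (72 - 18*9 - 18*(-27))) = ((4 + (-1 - ⅘))*3 - 41)*(-60 + (72 - 162 + 486)) = ((4 - 9/5)*3 - 41)*(-60 + 396) = ((11/5)*3 - 41)*336 = (33/5 - 41)*336 = -172/5*336 = -57792/5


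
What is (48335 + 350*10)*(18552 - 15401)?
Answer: 163332085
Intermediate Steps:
(48335 + 350*10)*(18552 - 15401) = (48335 + 3500)*3151 = 51835*3151 = 163332085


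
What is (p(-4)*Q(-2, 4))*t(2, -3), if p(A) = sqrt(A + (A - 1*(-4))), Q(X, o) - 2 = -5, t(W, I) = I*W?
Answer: 36*I ≈ 36.0*I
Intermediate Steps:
Q(X, o) = -3 (Q(X, o) = 2 - 5 = -3)
p(A) = sqrt(4 + 2*A) (p(A) = sqrt(A + (A + 4)) = sqrt(A + (4 + A)) = sqrt(4 + 2*A))
(p(-4)*Q(-2, 4))*t(2, -3) = (sqrt(4 + 2*(-4))*(-3))*(-3*2) = (sqrt(4 - 8)*(-3))*(-6) = (sqrt(-4)*(-3))*(-6) = ((2*I)*(-3))*(-6) = -6*I*(-6) = 36*I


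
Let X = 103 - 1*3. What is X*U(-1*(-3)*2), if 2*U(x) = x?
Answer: 300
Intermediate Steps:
U(x) = x/2
X = 100 (X = 103 - 3 = 100)
X*U(-1*(-3)*2) = 100*((-1*(-3)*2)/2) = 100*((3*2)/2) = 100*((½)*6) = 100*3 = 300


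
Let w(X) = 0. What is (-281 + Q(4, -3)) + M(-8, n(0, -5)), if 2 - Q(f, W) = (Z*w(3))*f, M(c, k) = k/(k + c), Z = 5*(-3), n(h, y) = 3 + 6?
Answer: -270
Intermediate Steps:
n(h, y) = 9
Z = -15
M(c, k) = k/(c + k)
Q(f, W) = 2 (Q(f, W) = 2 - (-15*0)*f = 2 - 0*f = 2 - 1*0 = 2 + 0 = 2)
(-281 + Q(4, -3)) + M(-8, n(0, -5)) = (-281 + 2) + 9/(-8 + 9) = -279 + 9/1 = -279 + 9*1 = -279 + 9 = -270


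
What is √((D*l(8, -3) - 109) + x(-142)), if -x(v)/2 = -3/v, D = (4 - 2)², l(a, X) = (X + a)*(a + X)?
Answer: I*√45582/71 ≈ 3.007*I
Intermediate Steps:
l(a, X) = (X + a)² (l(a, X) = (X + a)*(X + a) = (X + a)²)
D = 4 (D = 2² = 4)
x(v) = 6/v (x(v) = -(-6)/v = 6/v)
√((D*l(8, -3) - 109) + x(-142)) = √((4*(-3 + 8)² - 109) + 6/(-142)) = √((4*5² - 109) + 6*(-1/142)) = √((4*25 - 109) - 3/71) = √((100 - 109) - 3/71) = √(-9 - 3/71) = √(-642/71) = I*√45582/71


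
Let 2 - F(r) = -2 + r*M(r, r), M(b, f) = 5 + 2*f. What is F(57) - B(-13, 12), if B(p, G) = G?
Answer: -6791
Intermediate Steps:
F(r) = 4 - r*(5 + 2*r) (F(r) = 2 - (-2 + r*(5 + 2*r)) = 2 + (2 - r*(5 + 2*r)) = 4 - r*(5 + 2*r))
F(57) - B(-13, 12) = (4 - 1*57*(5 + 2*57)) - 1*12 = (4 - 1*57*(5 + 114)) - 12 = (4 - 1*57*119) - 12 = (4 - 6783) - 12 = -6779 - 12 = -6791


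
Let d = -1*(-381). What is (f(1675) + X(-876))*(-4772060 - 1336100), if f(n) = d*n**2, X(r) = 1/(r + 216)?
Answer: -215466096066894592/33 ≈ -6.5293e+15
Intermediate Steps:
d = 381
X(r) = 1/(216 + r)
f(n) = 381*n**2
(f(1675) + X(-876))*(-4772060 - 1336100) = (381*1675**2 + 1/(216 - 876))*(-4772060 - 1336100) = (381*2805625 + 1/(-660))*(-6108160) = (1068943125 - 1/660)*(-6108160) = (705502462499/660)*(-6108160) = -215466096066894592/33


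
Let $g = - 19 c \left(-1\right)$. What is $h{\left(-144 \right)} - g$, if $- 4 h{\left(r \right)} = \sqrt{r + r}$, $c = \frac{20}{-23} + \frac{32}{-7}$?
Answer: $\frac{16644}{161} - 3 i \sqrt{2} \approx 103.38 - 4.2426 i$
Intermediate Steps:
$c = - \frac{876}{161}$ ($c = 20 \left(- \frac{1}{23}\right) + 32 \left(- \frac{1}{7}\right) = - \frac{20}{23} - \frac{32}{7} = - \frac{876}{161} \approx -5.441$)
$h{\left(r \right)} = - \frac{\sqrt{2} \sqrt{r}}{4}$ ($h{\left(r \right)} = - \frac{\sqrt{r + r}}{4} = - \frac{\sqrt{2 r}}{4} = - \frac{\sqrt{2} \sqrt{r}}{4}$)
$g = - \frac{16644}{161}$ ($g = \left(-19\right) \left(- \frac{876}{161}\right) \left(-1\right) = \frac{16644}{161} \left(-1\right) = - \frac{16644}{161} \approx -103.38$)
$h{\left(-144 \right)} - g = - \frac{\sqrt{2} \sqrt{-144}}{4} - - \frac{16644}{161} = - \frac{\sqrt{2} \cdot 12 i}{4} + \frac{16644}{161} = - 3 i \sqrt{2} + \frac{16644}{161} = \frac{16644}{161} - 3 i \sqrt{2}$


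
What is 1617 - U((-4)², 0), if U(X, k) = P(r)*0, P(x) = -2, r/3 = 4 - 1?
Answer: 1617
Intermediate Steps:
r = 9 (r = 3*(4 - 1) = 3*3 = 9)
U(X, k) = 0 (U(X, k) = -2*0 = 0)
1617 - U((-4)², 0) = 1617 - 1*0 = 1617 + 0 = 1617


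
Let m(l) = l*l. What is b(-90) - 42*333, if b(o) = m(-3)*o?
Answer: -14796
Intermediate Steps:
m(l) = l²
b(o) = 9*o (b(o) = (-3)²*o = 9*o)
b(-90) - 42*333 = 9*(-90) - 42*333 = -810 - 1*13986 = -810 - 13986 = -14796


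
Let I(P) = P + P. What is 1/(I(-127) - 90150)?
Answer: -1/90404 ≈ -1.1061e-5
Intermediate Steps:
I(P) = 2*P
1/(I(-127) - 90150) = 1/(2*(-127) - 90150) = 1/(-254 - 90150) = 1/(-90404) = -1/90404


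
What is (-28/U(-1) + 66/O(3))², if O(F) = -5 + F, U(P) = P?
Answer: 25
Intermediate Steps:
(-28/U(-1) + 66/O(3))² = (-28/(-1) + 66/(-5 + 3))² = (-28*(-1) + 66/(-2))² = (28 + 66*(-½))² = (28 - 33)² = (-5)² = 25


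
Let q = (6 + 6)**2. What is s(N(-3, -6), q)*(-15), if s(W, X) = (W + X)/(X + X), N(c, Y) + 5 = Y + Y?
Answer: -635/96 ≈ -6.6146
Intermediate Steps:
q = 144 (q = 12**2 = 144)
N(c, Y) = -5 + 2*Y (N(c, Y) = -5 + (Y + Y) = -5 + 2*Y)
s(W, X) = (W + X)/(2*X) (s(W, X) = (W + X)/((2*X)) = (W + X)*(1/(2*X)) = (W + X)/(2*X))
s(N(-3, -6), q)*(-15) = ((1/2)*((-5 + 2*(-6)) + 144)/144)*(-15) = ((1/2)*(1/144)*((-5 - 12) + 144))*(-15) = ((1/2)*(1/144)*(-17 + 144))*(-15) = ((1/2)*(1/144)*127)*(-15) = (127/288)*(-15) = -635/96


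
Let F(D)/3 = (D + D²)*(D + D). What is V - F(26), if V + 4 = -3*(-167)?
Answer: -109015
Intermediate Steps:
V = 497 (V = -4 - 3*(-167) = -4 + 501 = 497)
F(D) = 6*D*(D + D²) (F(D) = 3*((D + D²)*(D + D)) = 3*((D + D²)*(2*D)) = 3*(2*D*(D + D²)) = 6*D*(D + D²))
V - F(26) = 497 - 6*26²*(1 + 26) = 497 - 6*676*27 = 497 - 1*109512 = 497 - 109512 = -109015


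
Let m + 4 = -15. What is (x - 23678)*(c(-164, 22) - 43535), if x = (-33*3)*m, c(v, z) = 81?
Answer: 947166838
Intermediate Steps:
m = -19 (m = -4 - 15 = -19)
x = 1881 (x = -33*3*(-19) = -99*(-19) = 1881)
(x - 23678)*(c(-164, 22) - 43535) = (1881 - 23678)*(81 - 43535) = -21797*(-43454) = 947166838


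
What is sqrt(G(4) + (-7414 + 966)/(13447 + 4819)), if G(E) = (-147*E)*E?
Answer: 2*I*sqrt(49053434330)/9133 ≈ 48.501*I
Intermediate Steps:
G(E) = -147*E**2
sqrt(G(4) + (-7414 + 966)/(13447 + 4819)) = sqrt(-147*4**2 + (-7414 + 966)/(13447 + 4819)) = sqrt(-147*16 - 6448/18266) = sqrt(-2352 - 6448*1/18266) = sqrt(-2352 - 3224/9133) = sqrt(-21484040/9133) = 2*I*sqrt(49053434330)/9133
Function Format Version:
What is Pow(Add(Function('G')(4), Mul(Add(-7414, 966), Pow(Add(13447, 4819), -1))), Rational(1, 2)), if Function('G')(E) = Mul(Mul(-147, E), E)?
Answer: Mul(Rational(2, 9133), I, Pow(49053434330, Rational(1, 2))) ≈ Mul(48.501, I)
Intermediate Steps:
Function('G')(E) = Mul(-147, Pow(E, 2))
Pow(Add(Function('G')(4), Mul(Add(-7414, 966), Pow(Add(13447, 4819), -1))), Rational(1, 2)) = Pow(Add(Mul(-147, Pow(4, 2)), Mul(Add(-7414, 966), Pow(Add(13447, 4819), -1))), Rational(1, 2)) = Pow(Add(Mul(-147, 16), Mul(-6448, Pow(18266, -1))), Rational(1, 2)) = Pow(Add(-2352, Mul(-6448, Rational(1, 18266))), Rational(1, 2)) = Pow(Add(-2352, Rational(-3224, 9133)), Rational(1, 2)) = Pow(Rational(-21484040, 9133), Rational(1, 2)) = Mul(Rational(2, 9133), I, Pow(49053434330, Rational(1, 2)))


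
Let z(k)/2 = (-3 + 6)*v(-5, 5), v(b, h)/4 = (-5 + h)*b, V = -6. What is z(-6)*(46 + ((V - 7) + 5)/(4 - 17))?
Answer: 0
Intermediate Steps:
v(b, h) = 4*b*(-5 + h) (v(b, h) = 4*((-5 + h)*b) = 4*(b*(-5 + h)) = 4*b*(-5 + h))
z(k) = 0 (z(k) = 2*((-3 + 6)*(4*(-5)*(-5 + 5))) = 2*(3*(4*(-5)*0)) = 2*(3*0) = 2*0 = 0)
z(-6)*(46 + ((V - 7) + 5)/(4 - 17)) = 0*(46 + ((-6 - 7) + 5)/(4 - 17)) = 0*(46 + (-13 + 5)/(-13)) = 0*(46 - 8*(-1/13)) = 0*(46 + 8/13) = 0*(606/13) = 0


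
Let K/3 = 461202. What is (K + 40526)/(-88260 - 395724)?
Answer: -356033/120996 ≈ -2.9425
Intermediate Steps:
K = 1383606 (K = 3*461202 = 1383606)
(K + 40526)/(-88260 - 395724) = (1383606 + 40526)/(-88260 - 395724) = 1424132/(-483984) = 1424132*(-1/483984) = -356033/120996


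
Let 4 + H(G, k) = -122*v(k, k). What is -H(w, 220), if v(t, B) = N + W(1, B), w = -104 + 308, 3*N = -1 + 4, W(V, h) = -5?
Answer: -484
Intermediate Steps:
N = 1 (N = (-1 + 4)/3 = (⅓)*3 = 1)
w = 204
v(t, B) = -4 (v(t, B) = 1 - 5 = -4)
H(G, k) = 484 (H(G, k) = -4 - 122*(-4) = -4 + 488 = 484)
-H(w, 220) = -1*484 = -484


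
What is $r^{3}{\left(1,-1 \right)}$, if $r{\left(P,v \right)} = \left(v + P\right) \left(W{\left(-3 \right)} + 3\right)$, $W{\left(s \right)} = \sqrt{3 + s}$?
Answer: $0$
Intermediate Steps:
$r{\left(P,v \right)} = 3 P + 3 v$ ($r{\left(P,v \right)} = \left(v + P\right) \left(\sqrt{3 - 3} + 3\right) = \left(P + v\right) \left(\sqrt{0} + 3\right) = \left(P + v\right) \left(0 + 3\right) = \left(P + v\right) 3 = 3 P + 3 v$)
$r^{3}{\left(1,-1 \right)} = \left(3 \cdot 1 + 3 \left(-1\right)\right)^{3} = \left(3 - 3\right)^{3} = 0^{3} = 0$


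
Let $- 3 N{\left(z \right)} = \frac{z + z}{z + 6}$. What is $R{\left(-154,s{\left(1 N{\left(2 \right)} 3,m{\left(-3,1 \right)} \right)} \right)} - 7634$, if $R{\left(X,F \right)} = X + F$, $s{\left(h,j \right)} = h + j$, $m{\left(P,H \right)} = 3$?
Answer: $- \frac{15571}{2} \approx -7785.5$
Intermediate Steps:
$N{\left(z \right)} = - \frac{2 z}{3 \left(6 + z\right)}$ ($N{\left(z \right)} = - \frac{\left(z + z\right) \frac{1}{z + 6}}{3} = - \frac{2 z \frac{1}{6 + z}}{3} = - \frac{2 z}{3 \left(6 + z\right)}$)
$R{\left(X,F \right)} = F + X$
$R{\left(-154,s{\left(1 N{\left(2 \right)} 3,m{\left(-3,1 \right)} \right)} \right)} - 7634 = \left(\left(1 \left(\left(-2\right) 2 \frac{1}{18 + 3 \cdot 2}\right) 3 + 3\right) - 154\right) - 7634 = \left(\left(1 \left(\left(-2\right) 2 \frac{1}{18 + 6}\right) 3 + 3\right) - 154\right) - 7634 = \left(\left(1 \left(\left(-2\right) 2 \cdot \frac{1}{24}\right) 3 + 3\right) - 154\right) - 7634 = \left(\left(1 \left(- \frac{1}{6}\right) 3 + 3\right) - 154\right) - 7634 = \left(\left(\left(- \frac{1}{6}\right) 3 + 3\right) - 154\right) - 7634 = \left(\left(- \frac{1}{2} + 3\right) - 154\right) - 7634 = \left(\frac{5}{2} - 154\right) - 7634 = - \frac{303}{2} - 7634 = - \frac{15571}{2}$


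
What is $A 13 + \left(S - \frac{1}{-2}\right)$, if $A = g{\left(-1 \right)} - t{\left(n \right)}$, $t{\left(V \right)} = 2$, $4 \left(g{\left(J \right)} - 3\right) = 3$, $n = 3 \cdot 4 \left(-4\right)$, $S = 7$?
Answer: $\frac{121}{4} \approx 30.25$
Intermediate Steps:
$n = -48$ ($n = 12 \left(-4\right) = -48$)
$g{\left(J \right)} = \frac{15}{4}$ ($g{\left(J \right)} = 3 + \frac{1}{4} \cdot 3 = 3 + \frac{3}{4} = \frac{15}{4}$)
$A = \frac{7}{4}$ ($A = \frac{15}{4} - 2 = \frac{7}{4} \approx 1.75$)
$A 13 + \left(S - \frac{1}{-2}\right) = \frac{7}{4} \cdot 13 + \left(7 - \frac{1}{-2}\right) = \frac{91}{4} + \left(7 - - \frac{1}{2}\right) = \frac{91}{4} + \left(7 + \frac{1}{2}\right) = \frac{91}{4} + \frac{15}{2} = \frac{121}{4}$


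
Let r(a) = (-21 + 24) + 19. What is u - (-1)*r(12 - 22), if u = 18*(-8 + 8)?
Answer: 22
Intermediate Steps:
r(a) = 22 (r(a) = 3 + 19 = 22)
u = 0 (u = 18*0 = 0)
u - (-1)*r(12 - 22) = 0 - (-1)*22 = 0 - 1*(-22) = 0 + 22 = 22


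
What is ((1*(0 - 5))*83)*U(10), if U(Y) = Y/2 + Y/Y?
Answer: -2490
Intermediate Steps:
U(Y) = 1 + Y/2 (U(Y) = Y*(1/2) + 1 = Y/2 + 1 = 1 + Y/2)
((1*(0 - 5))*83)*U(10) = ((1*(0 - 5))*83)*(1 + (1/2)*10) = ((1*(-5))*83)*(1 + 5) = -5*83*6 = -415*6 = -2490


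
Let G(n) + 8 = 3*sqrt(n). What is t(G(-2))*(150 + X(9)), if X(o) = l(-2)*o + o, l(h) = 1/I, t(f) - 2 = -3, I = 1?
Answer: -168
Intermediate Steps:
G(n) = -8 + 3*sqrt(n)
t(f) = -1 (t(f) = 2 - 3 = -1)
l(h) = 1 (l(h) = 1/1 = 1)
X(o) = 2*o (X(o) = 1*o + o = o + o = 2*o)
t(G(-2))*(150 + X(9)) = -(150 + 2*9) = -(150 + 18) = -1*168 = -168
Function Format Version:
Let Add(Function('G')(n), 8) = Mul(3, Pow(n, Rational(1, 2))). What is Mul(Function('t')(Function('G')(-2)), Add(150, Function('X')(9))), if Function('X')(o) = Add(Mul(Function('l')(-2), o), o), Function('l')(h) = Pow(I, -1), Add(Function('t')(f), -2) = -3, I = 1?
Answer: -168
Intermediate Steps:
Function('G')(n) = Add(-8, Mul(3, Pow(n, Rational(1, 2))))
Function('t')(f) = -1 (Function('t')(f) = Add(2, -3) = -1)
Function('l')(h) = 1 (Function('l')(h) = Pow(1, -1) = 1)
Function('X')(o) = Mul(2, o) (Function('X')(o) = Add(Mul(1, o), o) = Add(o, o) = Mul(2, o))
Mul(Function('t')(Function('G')(-2)), Add(150, Function('X')(9))) = Mul(-1, Add(150, Mul(2, 9))) = Mul(-1, Add(150, 18)) = Mul(-1, 168) = -168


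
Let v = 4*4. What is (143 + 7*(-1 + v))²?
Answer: 61504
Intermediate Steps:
v = 16
(143 + 7*(-1 + v))² = (143 + 7*(-1 + 16))² = (143 + 7*15)² = (143 + 105)² = 248² = 61504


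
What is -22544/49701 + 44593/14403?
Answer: 630538487/238614501 ≈ 2.6425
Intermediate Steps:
-22544/49701 + 44593/14403 = 630538487/238614501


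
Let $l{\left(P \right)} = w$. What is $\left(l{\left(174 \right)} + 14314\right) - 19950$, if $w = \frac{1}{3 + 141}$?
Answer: $- \frac{811583}{144} \approx -5636.0$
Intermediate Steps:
$w = \frac{1}{144} \approx 0.0069444$
$l{\left(P \right)} = \frac{1}{144}$
$\left(l{\left(174 \right)} + 14314\right) - 19950 = \left(\frac{1}{144} + 14314\right) - 19950 = \frac{2061217}{144} - 19950 = - \frac{811583}{144}$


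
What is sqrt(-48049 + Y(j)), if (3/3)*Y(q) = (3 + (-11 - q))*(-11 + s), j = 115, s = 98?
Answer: 25*I*sqrt(94) ≈ 242.38*I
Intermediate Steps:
Y(q) = -696 - 87*q (Y(q) = (3 + (-11 - q))*(-11 + 98) = (-8 - q)*87 = -696 - 87*q)
sqrt(-48049 + Y(j)) = sqrt(-48049 + (-696 - 87*115)) = sqrt(-48049 + (-696 - 10005)) = sqrt(-48049 - 10701) = sqrt(-58750) = 25*I*sqrt(94)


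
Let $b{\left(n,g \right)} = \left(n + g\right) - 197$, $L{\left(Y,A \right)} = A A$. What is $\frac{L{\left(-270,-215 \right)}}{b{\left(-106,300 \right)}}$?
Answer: $- \frac{46225}{3} \approx -15408.0$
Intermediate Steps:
$L{\left(Y,A \right)} = A^{2}$
$b{\left(n,g \right)} = -197 + g + n$ ($b{\left(n,g \right)} = \left(g + n\right) - 197 = -197 + g + n$)
$\frac{L{\left(-270,-215 \right)}}{b{\left(-106,300 \right)}} = \frac{\left(-215\right)^{2}}{-197 + 300 - 106} = \frac{46225}{-3} = 46225 \left(- \frac{1}{3}\right) = - \frac{46225}{3}$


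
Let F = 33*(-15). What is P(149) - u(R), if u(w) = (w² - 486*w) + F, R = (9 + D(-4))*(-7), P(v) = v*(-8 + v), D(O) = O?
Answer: 3269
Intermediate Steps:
F = -495
R = -35 (R = (9 - 4)*(-7) = 5*(-7) = -35)
u(w) = -495 + w² - 486*w (u(w) = (w² - 486*w) - 495 = -495 + w² - 486*w)
P(149) - u(R) = 149*(-8 + 149) - (-495 + (-35)² - 486*(-35)) = 149*141 - (-495 + 1225 + 17010) = 21009 - 1*17740 = 21009 - 17740 = 3269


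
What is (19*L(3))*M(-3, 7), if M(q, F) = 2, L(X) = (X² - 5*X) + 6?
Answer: 0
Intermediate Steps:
L(X) = 6 + X² - 5*X
(19*L(3))*M(-3, 7) = (19*(6 + 3² - 5*3))*2 = (19*(6 + 9 - 15))*2 = (19*0)*2 = 0*2 = 0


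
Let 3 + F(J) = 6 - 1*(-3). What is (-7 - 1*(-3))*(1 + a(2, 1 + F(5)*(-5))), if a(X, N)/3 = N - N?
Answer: -4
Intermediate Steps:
F(J) = 6 (F(J) = -3 + (6 - 1*(-3)) = -3 + (6 + 3) = -3 + 9 = 6)
a(X, N) = 0 (a(X, N) = 3*(N - N) = 3*0 = 0)
(-7 - 1*(-3))*(1 + a(2, 1 + F(5)*(-5))) = (-7 - 1*(-3))*(1 + 0) = (-7 + 3)*1 = -4*1 = -4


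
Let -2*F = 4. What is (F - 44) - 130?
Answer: -176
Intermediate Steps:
F = -2 (F = -1/2*4 = -2)
(F - 44) - 130 = (-2 - 44) - 130 = -46 - 130 = -176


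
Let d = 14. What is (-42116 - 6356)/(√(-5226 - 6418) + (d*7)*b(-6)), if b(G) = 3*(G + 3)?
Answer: 36603/676 + 83*I*√2911/676 ≈ 54.146 + 6.6245*I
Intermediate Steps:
b(G) = 9 + 3*G (b(G) = 3*(3 + G) = 9 + 3*G)
(-42116 - 6356)/(√(-5226 - 6418) + (d*7)*b(-6)) = (-42116 - 6356)/(√(-5226 - 6418) + (14*7)*(9 + 3*(-6))) = -48472/(√(-11644) + 98*(9 - 18)) = -48472/(2*I*√2911 + 98*(-9)) = -48472/(2*I*√2911 - 882) = -48472/(-882 + 2*I*√2911)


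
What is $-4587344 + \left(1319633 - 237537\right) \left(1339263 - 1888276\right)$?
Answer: $-594089358592$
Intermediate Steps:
$-4587344 + \left(1319633 - 237537\right) \left(1339263 - 1888276\right) = -4587344 + 1082096 \left(-549013\right) = -4587344 - 594084771248 = -594089358592$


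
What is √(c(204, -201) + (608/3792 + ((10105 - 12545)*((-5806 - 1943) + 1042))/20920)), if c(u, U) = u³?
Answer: √130445948787241587/123951 ≈ 2913.8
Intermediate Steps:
√(c(204, -201) + (608/3792 + ((10105 - 12545)*((-5806 - 1943) + 1042))/20920)) = √(204³ + (608/3792 + ((10105 - 12545)*((-5806 - 1943) + 1042))/20920)) = √(8489664 + (608*(1/3792) - 2440*(-7749 + 1042)*(1/20920))) = √(8489664 + (38/237 - 2440*(-6707)*(1/20920))) = √(8489664 + (38/237 + 16365080*(1/20920))) = √(8489664 + (38/237 + 409127/523)) = √(8489664 + 96982973/123951) = √(1052399325437/123951) = √130445948787241587/123951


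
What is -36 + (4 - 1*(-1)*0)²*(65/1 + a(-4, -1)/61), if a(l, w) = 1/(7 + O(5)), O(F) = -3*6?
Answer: 673668/671 ≈ 1004.0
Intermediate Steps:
O(F) = -18
a(l, w) = -1/11 (a(l, w) = 1/(7 - 18) = 1/(-11) = -1/11)
-36 + (4 - 1*(-1)*0)²*(65/1 + a(-4, -1)/61) = -36 + (4 - 1*(-1)*0)²*(65/1 - 1/11/61) = -36 + (4 + 1*0)²*(65*1 - 1/11*1/61) = -36 + (4 + 0)²*(65 - 1/671) = -36 + 4²*(43614/671) = -36 + 16*(43614/671) = -36 + 697824/671 = 673668/671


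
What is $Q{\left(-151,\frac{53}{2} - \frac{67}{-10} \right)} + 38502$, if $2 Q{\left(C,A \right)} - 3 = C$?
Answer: $38428$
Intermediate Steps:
$Q{\left(C,A \right)} = \frac{3}{2} + \frac{C}{2}$
$Q{\left(-151,\frac{53}{2} - \frac{67}{-10} \right)} + 38502 = \left(\frac{3}{2} + \frac{1}{2} \left(-151\right)\right) + 38502 = \left(\frac{3}{2} - \frac{151}{2}\right) + 38502 = -74 + 38502 = 38428$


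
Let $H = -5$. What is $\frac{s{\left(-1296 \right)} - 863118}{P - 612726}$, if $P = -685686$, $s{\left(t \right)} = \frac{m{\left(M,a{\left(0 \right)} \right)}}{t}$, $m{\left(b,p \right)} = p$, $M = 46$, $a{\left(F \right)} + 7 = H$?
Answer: $\frac{93216743}{140228496} \approx 0.66475$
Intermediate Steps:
$a{\left(F \right)} = -12$ ($a{\left(F \right)} = -7 - 5 = -12$)
$s{\left(t \right)} = - \frac{12}{t}$
$\frac{s{\left(-1296 \right)} - 863118}{P - 612726} = \frac{- \frac{12}{-1296} - 863118}{-685686 - 612726} = \frac{\left(-12\right) \left(- \frac{1}{1296}\right) - 863118}{-1298412} = \left(\frac{1}{108} - 863118\right) \left(- \frac{1}{1298412}\right) = \left(- \frac{93216743}{108}\right) \left(- \frac{1}{1298412}\right) = \frac{93216743}{140228496}$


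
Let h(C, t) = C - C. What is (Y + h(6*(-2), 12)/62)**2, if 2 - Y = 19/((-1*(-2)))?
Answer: 225/4 ≈ 56.250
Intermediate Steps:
h(C, t) = 0
Y = -15/2 (Y = 2 - 19/((-1*(-2))) = 2 - 19/2 = -15/2 ≈ -7.5000)
(Y + h(6*(-2), 12)/62)**2 = (-15/2 + 0/62)**2 = (-15/2 + 0*(1/62))**2 = (-15/2 + 0)**2 = (-15/2)**2 = 225/4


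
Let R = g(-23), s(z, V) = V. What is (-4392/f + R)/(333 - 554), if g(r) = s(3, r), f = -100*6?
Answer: 392/5525 ≈ 0.070950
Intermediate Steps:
f = -600
g(r) = r
R = -23
(-4392/f + R)/(333 - 554) = (-4392/(-600) - 23)/(333 - 554) = (-4392*(-1/600) - 23)/(-221) = (183/25 - 23)*(-1/221) = -392/25*(-1/221) = 392/5525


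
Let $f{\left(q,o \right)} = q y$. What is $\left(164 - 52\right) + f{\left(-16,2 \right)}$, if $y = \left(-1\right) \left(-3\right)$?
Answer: $64$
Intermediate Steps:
$y = 3$
$f{\left(q,o \right)} = 3 q$ ($f{\left(q,o \right)} = q 3 = 3 q$)
$\left(164 - 52\right) + f{\left(-16,2 \right)} = \left(164 - 52\right) + 3 \left(-16\right) = 112 - 48 = 64$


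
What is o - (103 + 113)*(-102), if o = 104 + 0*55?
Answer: 22136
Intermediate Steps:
o = 104 (o = 104 + 0 = 104)
o - (103 + 113)*(-102) = 104 - (103 + 113)*(-102) = 104 - 216*(-102) = 104 - 1*(-22032) = 104 + 22032 = 22136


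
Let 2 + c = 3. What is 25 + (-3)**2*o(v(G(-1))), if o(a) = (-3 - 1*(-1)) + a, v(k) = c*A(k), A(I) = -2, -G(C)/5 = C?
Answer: -11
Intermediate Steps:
G(C) = -5*C
c = 1 (c = -2 + 3 = 1)
v(k) = -2 (v(k) = 1*(-2) = -2)
o(a) = -2 + a (o(a) = (-3 + 1) + a = -2 + a)
25 + (-3)**2*o(v(G(-1))) = 25 + (-3)**2*(-2 - 2) = 25 + 9*(-4) = 25 - 36 = -11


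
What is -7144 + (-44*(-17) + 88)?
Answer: -6308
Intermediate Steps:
-7144 + (-44*(-17) + 88) = -7144 + (748 + 88) = -7144 + 836 = -6308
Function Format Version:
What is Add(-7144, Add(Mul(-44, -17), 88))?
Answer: -6308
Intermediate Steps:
Add(-7144, Add(Mul(-44, -17), 88)) = Add(-7144, Add(748, 88)) = Add(-7144, 836) = -6308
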